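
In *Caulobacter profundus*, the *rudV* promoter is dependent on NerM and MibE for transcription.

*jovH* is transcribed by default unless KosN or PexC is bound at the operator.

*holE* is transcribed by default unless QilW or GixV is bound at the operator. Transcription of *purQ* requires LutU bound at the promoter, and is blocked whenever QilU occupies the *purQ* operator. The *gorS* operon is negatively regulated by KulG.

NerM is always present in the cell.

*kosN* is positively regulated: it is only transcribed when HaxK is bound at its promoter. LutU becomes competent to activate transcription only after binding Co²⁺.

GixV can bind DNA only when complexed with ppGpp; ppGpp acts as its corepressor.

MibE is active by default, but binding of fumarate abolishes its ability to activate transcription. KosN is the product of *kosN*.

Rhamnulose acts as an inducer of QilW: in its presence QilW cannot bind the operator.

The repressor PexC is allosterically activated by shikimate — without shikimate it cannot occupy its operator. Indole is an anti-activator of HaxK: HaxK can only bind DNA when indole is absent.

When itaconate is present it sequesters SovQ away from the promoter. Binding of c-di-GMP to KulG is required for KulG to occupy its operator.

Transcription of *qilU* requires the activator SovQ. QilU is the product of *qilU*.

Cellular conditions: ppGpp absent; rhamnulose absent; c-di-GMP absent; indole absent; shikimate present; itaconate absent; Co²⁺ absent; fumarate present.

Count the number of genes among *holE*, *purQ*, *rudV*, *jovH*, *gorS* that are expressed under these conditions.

1

Rhamnulose is absent, so QilW is active.
ppGpp is absent, so GixV is inactive.
With repressor QilW bound, *holE* is not transcribed.
→ *holE* is OFF.
Co²⁺ is absent, so LutU is inactive.
Itaconate is absent, so SovQ is active.
No repressor is bound and SovQ is active, so *qilU* is transcribed.
So QilU is produced and active.
With repressor QilU bound, *purQ* is not transcribed.
→ *purQ* is OFF.
NerM is produced constitutively and is active.
Fumarate is present, so MibE is inactive.
Required activator MibE is absent, so *rudV* is not transcribed.
→ *rudV* is OFF.
Indole is absent, so HaxK is active.
No repressor is bound and HaxK is active, so *kosN* is transcribed.
So KosN is produced and active.
Shikimate is present, so PexC is active.
With repressor KosN bound, *jovH* is not transcribed.
→ *jovH* is OFF.
c-di-GMP is absent, so KulG is inactive.
With no repressor bound, *gorS* is transcribed.
→ *gorS* is ON.
1 of the 5 genes is transcribed.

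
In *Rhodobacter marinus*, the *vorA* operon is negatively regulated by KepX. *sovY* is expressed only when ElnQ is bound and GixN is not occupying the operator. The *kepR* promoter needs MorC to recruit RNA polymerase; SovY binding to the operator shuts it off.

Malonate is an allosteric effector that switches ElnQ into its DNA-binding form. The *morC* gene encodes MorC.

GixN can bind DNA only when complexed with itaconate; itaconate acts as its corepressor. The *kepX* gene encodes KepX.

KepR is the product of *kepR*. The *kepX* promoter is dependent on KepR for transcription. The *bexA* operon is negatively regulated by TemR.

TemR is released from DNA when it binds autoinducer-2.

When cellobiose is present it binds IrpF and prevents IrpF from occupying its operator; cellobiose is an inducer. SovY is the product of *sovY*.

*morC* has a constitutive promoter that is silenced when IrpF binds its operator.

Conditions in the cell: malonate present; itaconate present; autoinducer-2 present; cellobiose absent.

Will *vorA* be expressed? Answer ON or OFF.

ON

Malonate is present, so ElnQ is active.
Itaconate is present, so GixN is active.
With repressor GixN bound, *sovY* is not transcribed.
So SovY is not produced.
Cellobiose is absent, so IrpF is active.
With repressor IrpF bound, *morC* is not transcribed.
So MorC is not produced.
Required activator MorC is absent, so *kepR* is not transcribed.
So KepR is not produced.
Required activator KepR is absent, so *kepX* is not transcribed.
So KepX is not produced.
With no repressor bound, *vorA* is transcribed.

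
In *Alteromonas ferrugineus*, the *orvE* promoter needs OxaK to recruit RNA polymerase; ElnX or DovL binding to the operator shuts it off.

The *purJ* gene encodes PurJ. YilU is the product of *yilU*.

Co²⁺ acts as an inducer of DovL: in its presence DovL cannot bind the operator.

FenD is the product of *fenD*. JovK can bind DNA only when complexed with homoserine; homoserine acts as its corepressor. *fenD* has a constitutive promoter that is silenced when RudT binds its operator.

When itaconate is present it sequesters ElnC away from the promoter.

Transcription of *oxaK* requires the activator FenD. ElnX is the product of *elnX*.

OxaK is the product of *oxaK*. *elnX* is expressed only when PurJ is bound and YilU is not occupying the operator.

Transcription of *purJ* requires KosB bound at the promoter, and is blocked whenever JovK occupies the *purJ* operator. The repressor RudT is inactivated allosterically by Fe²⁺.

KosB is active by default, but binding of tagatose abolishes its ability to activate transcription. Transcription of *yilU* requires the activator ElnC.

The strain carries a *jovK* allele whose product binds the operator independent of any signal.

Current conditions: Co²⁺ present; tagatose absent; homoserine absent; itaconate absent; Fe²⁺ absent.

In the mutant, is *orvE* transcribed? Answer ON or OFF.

OFF

Itaconate is absent, so ElnC is active.
No repressor is bound and ElnC is active, so *yilU* is transcribed.
So YilU is produced and active.
Tagatose is absent, so KosB is active.
JovK is constitutively active in this strain.
With repressor JovK bound, *purJ* is not transcribed.
So PurJ is not produced.
With repressor YilU bound, *elnX* is not transcribed.
So ElnX is not produced.
Fe²⁺ is absent, so RudT is active.
With repressor RudT bound, *fenD* is not transcribed.
So FenD is not produced.
Required activator FenD is absent, so *oxaK* is not transcribed.
So OxaK is not produced.
Co²⁺ is present, so DovL is inactive.
Required activator OxaK is absent, so *orvE* is not transcribed.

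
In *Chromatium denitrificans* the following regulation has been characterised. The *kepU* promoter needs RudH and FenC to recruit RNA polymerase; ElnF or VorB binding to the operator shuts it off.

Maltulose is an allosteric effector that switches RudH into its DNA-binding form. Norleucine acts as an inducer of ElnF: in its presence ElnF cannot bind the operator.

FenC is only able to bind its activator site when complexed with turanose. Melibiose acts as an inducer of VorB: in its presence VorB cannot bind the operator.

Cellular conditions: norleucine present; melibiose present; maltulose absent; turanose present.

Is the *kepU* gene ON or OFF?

OFF

Maltulose is absent, so RudH is inactive.
Norleucine is present, so ElnF is inactive.
Turanose is present, so FenC is active.
Melibiose is present, so VorB is inactive.
Required activator RudH is absent, so *kepU* is not transcribed.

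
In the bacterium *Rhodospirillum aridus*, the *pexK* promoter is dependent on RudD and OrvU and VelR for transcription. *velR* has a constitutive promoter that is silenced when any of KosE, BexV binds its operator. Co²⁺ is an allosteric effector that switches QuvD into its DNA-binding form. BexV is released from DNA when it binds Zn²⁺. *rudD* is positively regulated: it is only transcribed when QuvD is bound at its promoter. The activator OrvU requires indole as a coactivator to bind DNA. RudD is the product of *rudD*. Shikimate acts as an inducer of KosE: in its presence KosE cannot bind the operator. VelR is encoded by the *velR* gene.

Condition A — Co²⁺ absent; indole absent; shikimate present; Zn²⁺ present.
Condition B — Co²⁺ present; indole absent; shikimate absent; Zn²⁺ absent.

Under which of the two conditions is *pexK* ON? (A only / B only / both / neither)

Condition A:
Co²⁺ is absent, so QuvD is inactive.
Required activator QuvD is absent, so *rudD* is not transcribed.
So RudD is not produced.
Indole is absent, so OrvU is inactive.
Shikimate is present, so KosE is inactive.
Zn²⁺ is present, so BexV is inactive.
With no repressor bound, *velR* is transcribed.
So VelR is produced and active.
Required activator RudD is absent, so *pexK* is not transcribed.
→ *pexK* is OFF in A.
Condition B:
Co²⁺ is present, so QuvD is active.
No repressor is bound and QuvD is active, so *rudD* is transcribed.
So RudD is produced and active.
Indole is absent, so OrvU is inactive.
Shikimate is absent, so KosE is active.
Zn²⁺ is absent, so BexV is active.
With repressor KosE bound, *velR* is not transcribed.
So VelR is not produced.
Required activator OrvU is absent, so *pexK* is not transcribed.
→ *pexK* is OFF in B.

neither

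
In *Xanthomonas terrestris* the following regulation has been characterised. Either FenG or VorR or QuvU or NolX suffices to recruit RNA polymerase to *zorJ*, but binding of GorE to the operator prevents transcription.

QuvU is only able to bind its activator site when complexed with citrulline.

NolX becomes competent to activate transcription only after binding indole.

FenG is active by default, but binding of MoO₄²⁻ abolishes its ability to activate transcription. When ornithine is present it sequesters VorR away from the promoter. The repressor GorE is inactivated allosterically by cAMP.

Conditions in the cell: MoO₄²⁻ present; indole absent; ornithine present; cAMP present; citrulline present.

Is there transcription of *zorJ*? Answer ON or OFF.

ON

MoO₄²⁻ is present, so FenG is inactive.
cAMP is present, so GorE is inactive.
Ornithine is present, so VorR is inactive.
Citrulline is present, so QuvU is active.
Indole is absent, so NolX is inactive.
Activator QuvU is present, so *zorJ* is transcribed.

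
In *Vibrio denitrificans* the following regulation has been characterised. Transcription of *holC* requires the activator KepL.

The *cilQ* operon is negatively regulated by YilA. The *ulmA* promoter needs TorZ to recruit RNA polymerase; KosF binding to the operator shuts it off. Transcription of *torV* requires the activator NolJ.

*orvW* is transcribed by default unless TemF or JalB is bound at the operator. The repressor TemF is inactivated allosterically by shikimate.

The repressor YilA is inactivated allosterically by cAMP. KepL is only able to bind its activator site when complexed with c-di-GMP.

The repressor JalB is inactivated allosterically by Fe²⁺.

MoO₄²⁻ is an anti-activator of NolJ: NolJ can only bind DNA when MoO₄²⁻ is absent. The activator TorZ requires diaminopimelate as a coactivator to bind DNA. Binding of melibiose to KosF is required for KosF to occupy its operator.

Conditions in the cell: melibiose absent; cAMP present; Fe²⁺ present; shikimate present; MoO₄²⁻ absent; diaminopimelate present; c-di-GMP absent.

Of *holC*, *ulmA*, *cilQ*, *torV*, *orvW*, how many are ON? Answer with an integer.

4

c-di-GMP is absent, so KepL is inactive.
Required activator KepL is absent, so *holC* is not transcribed.
→ *holC* is OFF.
Melibiose is absent, so KosF is inactive.
Diaminopimelate is present, so TorZ is active.
No repressor is bound and TorZ is active, so *ulmA* is transcribed.
→ *ulmA* is ON.
cAMP is present, so YilA is inactive.
With no repressor bound, *cilQ* is transcribed.
→ *cilQ* is ON.
MoO₄²⁻ is absent, so NolJ is active.
No repressor is bound and NolJ is active, so *torV* is transcribed.
→ *torV* is ON.
Shikimate is present, so TemF is inactive.
Fe²⁺ is present, so JalB is inactive.
With no repressor bound, *orvW* is transcribed.
→ *orvW* is ON.
4 of the 5 genes are transcribed.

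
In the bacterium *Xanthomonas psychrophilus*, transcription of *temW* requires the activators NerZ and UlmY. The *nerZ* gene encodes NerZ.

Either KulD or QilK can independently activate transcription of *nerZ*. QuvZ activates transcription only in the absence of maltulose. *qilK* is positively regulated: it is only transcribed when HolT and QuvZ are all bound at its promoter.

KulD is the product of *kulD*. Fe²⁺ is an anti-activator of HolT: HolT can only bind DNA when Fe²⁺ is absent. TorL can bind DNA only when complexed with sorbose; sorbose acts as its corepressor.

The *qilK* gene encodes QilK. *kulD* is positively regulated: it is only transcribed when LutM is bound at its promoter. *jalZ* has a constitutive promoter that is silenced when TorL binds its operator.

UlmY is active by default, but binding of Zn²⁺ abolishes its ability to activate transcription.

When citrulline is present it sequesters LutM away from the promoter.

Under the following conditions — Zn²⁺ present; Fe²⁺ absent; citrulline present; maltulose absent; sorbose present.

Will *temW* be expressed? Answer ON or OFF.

Citrulline is present, so LutM is inactive.
Required activator LutM is absent, so *kulD* is not transcribed.
So KulD is not produced.
Fe²⁺ is absent, so HolT is active.
Maltulose is absent, so QuvZ is active.
No repressor is bound and HolT and QuvZ are active, so *qilK* is transcribed.
So QilK is produced and active.
Activator QilK is present, so *nerZ* is transcribed.
So NerZ is produced and active.
Zn²⁺ is present, so UlmY is inactive.
Required activator UlmY is absent, so *temW* is not transcribed.

OFF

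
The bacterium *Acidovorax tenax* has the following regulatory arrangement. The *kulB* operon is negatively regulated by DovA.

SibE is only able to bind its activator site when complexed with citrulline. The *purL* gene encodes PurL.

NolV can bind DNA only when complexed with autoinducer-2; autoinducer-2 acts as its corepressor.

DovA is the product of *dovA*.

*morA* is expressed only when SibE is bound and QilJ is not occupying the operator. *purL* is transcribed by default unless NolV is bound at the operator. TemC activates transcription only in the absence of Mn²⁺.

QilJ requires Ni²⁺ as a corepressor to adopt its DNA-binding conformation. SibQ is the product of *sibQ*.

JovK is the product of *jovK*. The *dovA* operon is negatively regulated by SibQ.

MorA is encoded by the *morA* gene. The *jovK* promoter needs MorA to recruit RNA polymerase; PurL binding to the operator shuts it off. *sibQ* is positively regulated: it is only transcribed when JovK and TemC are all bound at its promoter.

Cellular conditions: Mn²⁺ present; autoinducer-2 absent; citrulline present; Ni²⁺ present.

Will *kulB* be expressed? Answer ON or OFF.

OFF

Autoinducer-2 is absent, so NolV is inactive.
With no repressor bound, *purL* is transcribed.
So PurL is produced and active.
Citrulline is present, so SibE is active.
Ni²⁺ is present, so QilJ is active.
With repressor QilJ bound, *morA* is not transcribed.
So MorA is not produced.
With repressor PurL bound, *jovK* is not transcribed.
So JovK is not produced.
Mn²⁺ is present, so TemC is inactive.
Required activator JovK is absent, so *sibQ* is not transcribed.
So SibQ is not produced.
With no repressor bound, *dovA* is transcribed.
So DovA is produced and active.
With repressor DovA bound, *kulB* is not transcribed.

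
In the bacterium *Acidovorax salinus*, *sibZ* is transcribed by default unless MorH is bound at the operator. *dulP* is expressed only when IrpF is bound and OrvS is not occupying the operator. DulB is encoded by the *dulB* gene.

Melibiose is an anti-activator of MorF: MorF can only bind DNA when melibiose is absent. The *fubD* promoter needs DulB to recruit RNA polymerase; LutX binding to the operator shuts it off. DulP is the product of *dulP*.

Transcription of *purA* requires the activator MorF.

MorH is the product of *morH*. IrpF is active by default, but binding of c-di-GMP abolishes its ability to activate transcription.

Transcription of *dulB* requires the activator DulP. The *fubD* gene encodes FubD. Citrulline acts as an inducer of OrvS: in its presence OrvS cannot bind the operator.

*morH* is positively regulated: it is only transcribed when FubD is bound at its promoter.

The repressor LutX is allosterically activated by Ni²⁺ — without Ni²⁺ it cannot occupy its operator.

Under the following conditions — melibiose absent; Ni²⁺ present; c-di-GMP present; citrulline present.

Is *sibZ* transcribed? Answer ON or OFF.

ON

Citrulline is present, so OrvS is inactive.
c-di-GMP is present, so IrpF is inactive.
Required activator IrpF is absent, so *dulP* is not transcribed.
So DulP is not produced.
Required activator DulP is absent, so *dulB* is not transcribed.
So DulB is not produced.
Ni²⁺ is present, so LutX is active.
With repressor LutX bound, *fubD* is not transcribed.
So FubD is not produced.
Required activator FubD is absent, so *morH* is not transcribed.
So MorH is not produced.
With no repressor bound, *sibZ* is transcribed.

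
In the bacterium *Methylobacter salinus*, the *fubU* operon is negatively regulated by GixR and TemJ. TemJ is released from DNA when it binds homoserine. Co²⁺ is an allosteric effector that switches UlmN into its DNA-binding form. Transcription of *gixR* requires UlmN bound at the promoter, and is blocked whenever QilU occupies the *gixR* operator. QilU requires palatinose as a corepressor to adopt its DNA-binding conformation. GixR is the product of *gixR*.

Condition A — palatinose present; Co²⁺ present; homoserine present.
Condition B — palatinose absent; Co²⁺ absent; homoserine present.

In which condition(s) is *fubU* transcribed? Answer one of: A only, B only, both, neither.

Condition A:
Palatinose is present, so QilU is active.
Co²⁺ is present, so UlmN is active.
With repressor QilU bound, *gixR* is not transcribed.
So GixR is not produced.
Homoserine is present, so TemJ is inactive.
With no repressor bound, *fubU* is transcribed.
→ *fubU* is ON in A.
Condition B:
Palatinose is absent, so QilU is inactive.
Co²⁺ is absent, so UlmN is inactive.
Required activator UlmN is absent, so *gixR* is not transcribed.
So GixR is not produced.
Homoserine is present, so TemJ is inactive.
With no repressor bound, *fubU* is transcribed.
→ *fubU* is ON in B.

both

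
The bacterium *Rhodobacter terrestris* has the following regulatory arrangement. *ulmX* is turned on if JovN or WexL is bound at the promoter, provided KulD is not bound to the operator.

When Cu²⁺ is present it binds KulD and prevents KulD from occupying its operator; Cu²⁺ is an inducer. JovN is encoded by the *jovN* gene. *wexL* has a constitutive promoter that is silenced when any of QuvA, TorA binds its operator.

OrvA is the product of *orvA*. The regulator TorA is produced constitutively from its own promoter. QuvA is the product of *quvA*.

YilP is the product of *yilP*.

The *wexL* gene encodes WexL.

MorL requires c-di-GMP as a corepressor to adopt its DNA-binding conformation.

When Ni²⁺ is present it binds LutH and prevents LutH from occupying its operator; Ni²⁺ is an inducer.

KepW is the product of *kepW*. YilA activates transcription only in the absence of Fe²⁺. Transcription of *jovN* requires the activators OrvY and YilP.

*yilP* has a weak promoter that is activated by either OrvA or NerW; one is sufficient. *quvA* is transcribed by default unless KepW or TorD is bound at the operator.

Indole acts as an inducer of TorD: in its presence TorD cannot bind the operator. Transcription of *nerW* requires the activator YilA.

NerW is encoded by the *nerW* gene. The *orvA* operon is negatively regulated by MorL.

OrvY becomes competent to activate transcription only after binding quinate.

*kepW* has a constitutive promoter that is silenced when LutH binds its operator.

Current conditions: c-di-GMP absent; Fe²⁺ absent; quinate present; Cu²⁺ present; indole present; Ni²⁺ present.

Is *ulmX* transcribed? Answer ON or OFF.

ON

Quinate is present, so OrvY is active.
c-di-GMP is absent, so MorL is inactive.
With no repressor bound, *orvA* is transcribed.
So OrvA is produced and active.
Fe²⁺ is absent, so YilA is active.
No repressor is bound and YilA is active, so *nerW* is transcribed.
So NerW is produced and active.
Activator OrvA is present, so *yilP* is transcribed.
So YilP is produced and active.
No repressor is bound and OrvY and YilP are active, so *jovN* is transcribed.
So JovN is produced and active.
Cu²⁺ is present, so KulD is inactive.
Ni²⁺ is present, so LutH is inactive.
With no repressor bound, *kepW* is transcribed.
So KepW is produced and active.
Indole is present, so TorD is inactive.
With repressor KepW bound, *quvA* is not transcribed.
So QuvA is not produced.
TorA is produced constitutively and is active.
With repressor TorA bound, *wexL* is not transcribed.
So WexL is not produced.
Activator JovN is present, so *ulmX* is transcribed.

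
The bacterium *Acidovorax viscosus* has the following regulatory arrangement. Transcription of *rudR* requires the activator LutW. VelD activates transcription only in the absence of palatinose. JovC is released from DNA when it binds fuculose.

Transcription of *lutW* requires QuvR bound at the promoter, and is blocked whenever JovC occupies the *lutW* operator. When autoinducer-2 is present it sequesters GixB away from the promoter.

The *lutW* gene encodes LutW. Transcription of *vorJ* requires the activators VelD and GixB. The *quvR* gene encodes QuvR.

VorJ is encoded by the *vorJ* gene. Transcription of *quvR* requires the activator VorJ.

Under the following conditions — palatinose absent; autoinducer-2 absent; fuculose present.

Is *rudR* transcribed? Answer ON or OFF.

Palatinose is absent, so VelD is active.
Autoinducer-2 is absent, so GixB is active.
No repressor is bound and VelD and GixB are active, so *vorJ* is transcribed.
So VorJ is produced and active.
No repressor is bound and VorJ is active, so *quvR* is transcribed.
So QuvR is produced and active.
Fuculose is present, so JovC is inactive.
No repressor is bound and QuvR is active, so *lutW* is transcribed.
So LutW is produced and active.
No repressor is bound and LutW is active, so *rudR* is transcribed.

ON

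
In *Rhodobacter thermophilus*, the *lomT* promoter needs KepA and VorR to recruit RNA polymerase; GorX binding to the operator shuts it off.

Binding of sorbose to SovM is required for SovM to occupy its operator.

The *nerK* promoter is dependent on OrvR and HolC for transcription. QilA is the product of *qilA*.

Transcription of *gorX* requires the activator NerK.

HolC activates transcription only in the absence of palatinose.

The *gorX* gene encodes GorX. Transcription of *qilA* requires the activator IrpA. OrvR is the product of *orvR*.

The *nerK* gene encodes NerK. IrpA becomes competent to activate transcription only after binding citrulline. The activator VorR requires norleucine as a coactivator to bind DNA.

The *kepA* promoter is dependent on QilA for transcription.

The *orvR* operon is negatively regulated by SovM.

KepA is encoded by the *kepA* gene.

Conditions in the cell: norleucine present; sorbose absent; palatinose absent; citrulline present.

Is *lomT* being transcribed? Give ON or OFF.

Citrulline is present, so IrpA is active.
No repressor is bound and IrpA is active, so *qilA* is transcribed.
So QilA is produced and active.
No repressor is bound and QilA is active, so *kepA* is transcribed.
So KepA is produced and active.
Sorbose is absent, so SovM is inactive.
With no repressor bound, *orvR* is transcribed.
So OrvR is produced and active.
Palatinose is absent, so HolC is active.
No repressor is bound and OrvR and HolC are active, so *nerK* is transcribed.
So NerK is produced and active.
No repressor is bound and NerK is active, so *gorX* is transcribed.
So GorX is produced and active.
Norleucine is present, so VorR is active.
With repressor GorX bound, *lomT* is not transcribed.

OFF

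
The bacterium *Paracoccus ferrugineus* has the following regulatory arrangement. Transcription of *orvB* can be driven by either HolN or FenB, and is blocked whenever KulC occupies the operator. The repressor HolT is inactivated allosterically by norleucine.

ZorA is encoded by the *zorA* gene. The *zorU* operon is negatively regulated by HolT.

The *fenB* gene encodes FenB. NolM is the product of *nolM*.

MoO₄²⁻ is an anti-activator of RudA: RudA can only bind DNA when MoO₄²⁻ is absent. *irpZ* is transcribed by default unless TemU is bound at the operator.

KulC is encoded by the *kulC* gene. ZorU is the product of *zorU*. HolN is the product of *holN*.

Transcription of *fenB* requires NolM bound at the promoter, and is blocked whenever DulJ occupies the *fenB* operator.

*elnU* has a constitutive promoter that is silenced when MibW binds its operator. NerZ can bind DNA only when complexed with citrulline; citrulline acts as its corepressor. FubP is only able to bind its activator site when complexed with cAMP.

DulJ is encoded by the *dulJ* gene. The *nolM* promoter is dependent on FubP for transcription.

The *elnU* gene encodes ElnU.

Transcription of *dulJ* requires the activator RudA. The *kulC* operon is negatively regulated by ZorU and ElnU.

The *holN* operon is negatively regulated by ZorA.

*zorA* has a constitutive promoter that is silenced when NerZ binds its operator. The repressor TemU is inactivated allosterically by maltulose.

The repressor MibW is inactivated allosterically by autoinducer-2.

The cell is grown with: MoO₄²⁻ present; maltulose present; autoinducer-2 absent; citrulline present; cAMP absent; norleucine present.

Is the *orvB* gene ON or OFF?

Norleucine is present, so HolT is inactive.
With no repressor bound, *zorU* is transcribed.
So ZorU is produced and active.
Autoinducer-2 is absent, so MibW is active.
With repressor MibW bound, *elnU* is not transcribed.
So ElnU is not produced.
With repressor ZorU bound, *kulC* is not transcribed.
So KulC is not produced.
Citrulline is present, so NerZ is active.
With repressor NerZ bound, *zorA* is not transcribed.
So ZorA is not produced.
With no repressor bound, *holN* is transcribed.
So HolN is produced and active.
MoO₄²⁻ is present, so RudA is inactive.
Required activator RudA is absent, so *dulJ* is not transcribed.
So DulJ is not produced.
cAMP is absent, so FubP is inactive.
Required activator FubP is absent, so *nolM* is not transcribed.
So NolM is not produced.
Required activator NolM is absent, so *fenB* is not transcribed.
So FenB is not produced.
Activator HolN is present, so *orvB* is transcribed.

ON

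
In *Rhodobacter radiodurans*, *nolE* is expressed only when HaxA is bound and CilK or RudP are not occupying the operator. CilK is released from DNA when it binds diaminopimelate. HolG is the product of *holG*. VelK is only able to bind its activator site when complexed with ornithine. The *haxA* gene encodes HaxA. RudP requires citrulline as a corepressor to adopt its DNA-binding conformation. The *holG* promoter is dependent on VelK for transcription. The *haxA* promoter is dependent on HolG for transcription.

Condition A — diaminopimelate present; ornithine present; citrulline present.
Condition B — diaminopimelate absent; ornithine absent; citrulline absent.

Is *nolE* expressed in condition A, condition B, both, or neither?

neither

Condition A:
Diaminopimelate is present, so CilK is inactive.
Ornithine is present, so VelK is active.
No repressor is bound and VelK is active, so *holG* is transcribed.
So HolG is produced and active.
No repressor is bound and HolG is active, so *haxA* is transcribed.
So HaxA is produced and active.
Citrulline is present, so RudP is active.
With repressor RudP bound, *nolE* is not transcribed.
→ *nolE* is OFF in A.
Condition B:
Diaminopimelate is absent, so CilK is active.
Ornithine is absent, so VelK is inactive.
Required activator VelK is absent, so *holG* is not transcribed.
So HolG is not produced.
Required activator HolG is absent, so *haxA* is not transcribed.
So HaxA is not produced.
Citrulline is absent, so RudP is inactive.
With repressor CilK bound, *nolE* is not transcribed.
→ *nolE* is OFF in B.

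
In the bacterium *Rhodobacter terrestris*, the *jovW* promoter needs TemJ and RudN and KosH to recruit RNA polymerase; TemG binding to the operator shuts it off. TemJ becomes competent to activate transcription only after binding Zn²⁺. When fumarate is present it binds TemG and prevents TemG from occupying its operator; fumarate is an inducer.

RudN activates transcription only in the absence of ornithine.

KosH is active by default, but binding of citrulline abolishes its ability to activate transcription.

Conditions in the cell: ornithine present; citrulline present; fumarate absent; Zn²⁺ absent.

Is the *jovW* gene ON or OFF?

OFF

Fumarate is absent, so TemG is active.
Zn²⁺ is absent, so TemJ is inactive.
Ornithine is present, so RudN is inactive.
Citrulline is present, so KosH is inactive.
With repressor TemG bound, *jovW* is not transcribed.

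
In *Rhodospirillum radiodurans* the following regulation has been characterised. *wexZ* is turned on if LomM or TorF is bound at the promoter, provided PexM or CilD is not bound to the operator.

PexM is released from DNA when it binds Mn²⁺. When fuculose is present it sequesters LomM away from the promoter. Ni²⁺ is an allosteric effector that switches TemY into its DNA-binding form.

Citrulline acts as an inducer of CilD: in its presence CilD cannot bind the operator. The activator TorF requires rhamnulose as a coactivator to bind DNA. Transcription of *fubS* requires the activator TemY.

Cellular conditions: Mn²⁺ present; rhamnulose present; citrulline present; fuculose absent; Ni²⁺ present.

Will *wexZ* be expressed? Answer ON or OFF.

Mn²⁺ is present, so PexM is inactive.
Fuculose is absent, so LomM is active.
Rhamnulose is present, so TorF is active.
Citrulline is present, so CilD is inactive.
Activator LomM is present, so *wexZ* is transcribed.

ON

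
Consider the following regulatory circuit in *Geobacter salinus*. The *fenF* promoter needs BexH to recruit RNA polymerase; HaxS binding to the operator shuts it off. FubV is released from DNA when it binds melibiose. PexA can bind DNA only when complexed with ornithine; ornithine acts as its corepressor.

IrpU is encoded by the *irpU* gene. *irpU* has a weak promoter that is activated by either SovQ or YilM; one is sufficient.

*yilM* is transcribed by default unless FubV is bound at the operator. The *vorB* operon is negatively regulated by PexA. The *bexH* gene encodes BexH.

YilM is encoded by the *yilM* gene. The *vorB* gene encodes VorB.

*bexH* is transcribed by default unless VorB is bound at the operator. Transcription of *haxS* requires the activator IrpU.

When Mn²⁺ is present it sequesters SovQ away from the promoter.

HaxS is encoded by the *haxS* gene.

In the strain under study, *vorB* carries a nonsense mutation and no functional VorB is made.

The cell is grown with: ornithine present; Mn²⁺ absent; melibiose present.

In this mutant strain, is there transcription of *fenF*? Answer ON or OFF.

Mn²⁺ is absent, so SovQ is active.
Melibiose is present, so FubV is inactive.
With no repressor bound, *yilM* is transcribed.
So YilM is produced and active.
Activator SovQ is present, so *irpU* is transcribed.
So IrpU is produced and active.
No repressor is bound and IrpU is active, so *haxS* is transcribed.
So HaxS is produced and active.
VorB is non-functional in this strain, so it has no effect.
With no repressor bound, *bexH* is transcribed.
So BexH is produced and active.
With repressor HaxS bound, *fenF* is not transcribed.

OFF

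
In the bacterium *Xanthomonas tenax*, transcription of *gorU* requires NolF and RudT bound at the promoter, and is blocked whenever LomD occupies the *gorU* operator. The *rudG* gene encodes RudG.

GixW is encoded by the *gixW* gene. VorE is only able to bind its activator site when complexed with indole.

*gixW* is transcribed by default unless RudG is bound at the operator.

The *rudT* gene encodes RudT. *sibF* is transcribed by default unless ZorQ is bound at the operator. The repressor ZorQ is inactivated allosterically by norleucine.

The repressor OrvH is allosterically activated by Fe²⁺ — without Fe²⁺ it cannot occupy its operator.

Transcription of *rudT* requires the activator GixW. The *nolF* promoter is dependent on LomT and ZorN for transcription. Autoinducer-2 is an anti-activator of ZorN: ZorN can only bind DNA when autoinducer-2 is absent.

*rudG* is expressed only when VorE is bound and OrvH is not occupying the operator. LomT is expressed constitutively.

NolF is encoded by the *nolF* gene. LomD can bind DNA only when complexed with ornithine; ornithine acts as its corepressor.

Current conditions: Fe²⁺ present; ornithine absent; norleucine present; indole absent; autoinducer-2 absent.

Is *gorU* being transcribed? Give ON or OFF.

Ornithine is absent, so LomD is inactive.
LomT is produced constitutively and is active.
Autoinducer-2 is absent, so ZorN is active.
No repressor is bound and LomT and ZorN are active, so *nolF* is transcribed.
So NolF is produced and active.
Fe²⁺ is present, so OrvH is active.
Indole is absent, so VorE is inactive.
With repressor OrvH bound, *rudG* is not transcribed.
So RudG is not produced.
With no repressor bound, *gixW* is transcribed.
So GixW is produced and active.
No repressor is bound and GixW is active, so *rudT* is transcribed.
So RudT is produced and active.
No repressor is bound and NolF and RudT are active, so *gorU* is transcribed.

ON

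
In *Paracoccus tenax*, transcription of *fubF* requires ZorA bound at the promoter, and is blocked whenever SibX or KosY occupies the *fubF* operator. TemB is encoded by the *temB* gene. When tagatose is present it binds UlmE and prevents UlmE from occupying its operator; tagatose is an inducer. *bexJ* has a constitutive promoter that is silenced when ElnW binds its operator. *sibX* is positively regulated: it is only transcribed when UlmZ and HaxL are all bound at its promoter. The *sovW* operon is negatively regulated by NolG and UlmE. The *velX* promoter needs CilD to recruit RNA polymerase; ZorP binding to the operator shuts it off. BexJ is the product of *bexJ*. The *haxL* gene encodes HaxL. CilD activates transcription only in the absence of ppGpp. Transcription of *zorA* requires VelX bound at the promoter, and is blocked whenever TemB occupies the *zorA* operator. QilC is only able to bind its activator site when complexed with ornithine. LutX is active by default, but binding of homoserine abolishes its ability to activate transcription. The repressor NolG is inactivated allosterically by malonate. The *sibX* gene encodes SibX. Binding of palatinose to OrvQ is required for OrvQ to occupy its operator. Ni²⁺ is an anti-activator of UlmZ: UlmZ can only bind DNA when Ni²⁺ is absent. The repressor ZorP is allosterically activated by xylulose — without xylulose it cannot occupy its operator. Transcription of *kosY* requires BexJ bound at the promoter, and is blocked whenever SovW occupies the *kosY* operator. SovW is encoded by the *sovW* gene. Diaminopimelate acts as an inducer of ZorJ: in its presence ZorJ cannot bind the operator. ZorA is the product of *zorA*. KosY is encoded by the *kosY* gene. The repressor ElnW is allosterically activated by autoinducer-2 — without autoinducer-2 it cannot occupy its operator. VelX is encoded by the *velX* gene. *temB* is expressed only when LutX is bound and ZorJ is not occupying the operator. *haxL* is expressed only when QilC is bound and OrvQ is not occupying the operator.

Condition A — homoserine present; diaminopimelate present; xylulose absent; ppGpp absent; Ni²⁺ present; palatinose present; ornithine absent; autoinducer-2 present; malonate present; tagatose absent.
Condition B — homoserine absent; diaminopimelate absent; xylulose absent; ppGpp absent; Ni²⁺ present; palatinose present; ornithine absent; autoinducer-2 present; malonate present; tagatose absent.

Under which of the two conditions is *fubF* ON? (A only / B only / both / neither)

Condition A:
Homoserine is present, so LutX is inactive.
Diaminopimelate is present, so ZorJ is inactive.
Required activator LutX is absent, so *temB* is not transcribed.
So TemB is not produced.
Xylulose is absent, so ZorP is inactive.
ppGpp is absent, so CilD is active.
No repressor is bound and CilD is active, so *velX* is transcribed.
So VelX is produced and active.
No repressor is bound and VelX is active, so *zorA* is transcribed.
So ZorA is produced and active.
Ni²⁺ is present, so UlmZ is inactive.
Palatinose is present, so OrvQ is active.
Ornithine is absent, so QilC is inactive.
With repressor OrvQ bound, *haxL* is not transcribed.
So HaxL is not produced.
Required activator UlmZ is absent, so *sibX* is not transcribed.
So SibX is not produced.
Autoinducer-2 is present, so ElnW is active.
With repressor ElnW bound, *bexJ* is not transcribed.
So BexJ is not produced.
Malonate is present, so NolG is inactive.
Tagatose is absent, so UlmE is active.
With repressor UlmE bound, *sovW* is not transcribed.
So SovW is not produced.
Required activator BexJ is absent, so *kosY* is not transcribed.
So KosY is not produced.
No repressor is bound and ZorA is active, so *fubF* is transcribed.
→ *fubF* is ON in A.
Condition B:
Homoserine is absent, so LutX is active.
Diaminopimelate is absent, so ZorJ is active.
With repressor ZorJ bound, *temB* is not transcribed.
So TemB is not produced.
Xylulose is absent, so ZorP is inactive.
ppGpp is absent, so CilD is active.
No repressor is bound and CilD is active, so *velX* is transcribed.
So VelX is produced and active.
No repressor is bound and VelX is active, so *zorA* is transcribed.
So ZorA is produced and active.
Ni²⁺ is present, so UlmZ is inactive.
Palatinose is present, so OrvQ is active.
Ornithine is absent, so QilC is inactive.
With repressor OrvQ bound, *haxL* is not transcribed.
So HaxL is not produced.
Required activator UlmZ is absent, so *sibX* is not transcribed.
So SibX is not produced.
Autoinducer-2 is present, so ElnW is active.
With repressor ElnW bound, *bexJ* is not transcribed.
So BexJ is not produced.
Malonate is present, so NolG is inactive.
Tagatose is absent, so UlmE is active.
With repressor UlmE bound, *sovW* is not transcribed.
So SovW is not produced.
Required activator BexJ is absent, so *kosY* is not transcribed.
So KosY is not produced.
No repressor is bound and ZorA is active, so *fubF* is transcribed.
→ *fubF* is ON in B.

both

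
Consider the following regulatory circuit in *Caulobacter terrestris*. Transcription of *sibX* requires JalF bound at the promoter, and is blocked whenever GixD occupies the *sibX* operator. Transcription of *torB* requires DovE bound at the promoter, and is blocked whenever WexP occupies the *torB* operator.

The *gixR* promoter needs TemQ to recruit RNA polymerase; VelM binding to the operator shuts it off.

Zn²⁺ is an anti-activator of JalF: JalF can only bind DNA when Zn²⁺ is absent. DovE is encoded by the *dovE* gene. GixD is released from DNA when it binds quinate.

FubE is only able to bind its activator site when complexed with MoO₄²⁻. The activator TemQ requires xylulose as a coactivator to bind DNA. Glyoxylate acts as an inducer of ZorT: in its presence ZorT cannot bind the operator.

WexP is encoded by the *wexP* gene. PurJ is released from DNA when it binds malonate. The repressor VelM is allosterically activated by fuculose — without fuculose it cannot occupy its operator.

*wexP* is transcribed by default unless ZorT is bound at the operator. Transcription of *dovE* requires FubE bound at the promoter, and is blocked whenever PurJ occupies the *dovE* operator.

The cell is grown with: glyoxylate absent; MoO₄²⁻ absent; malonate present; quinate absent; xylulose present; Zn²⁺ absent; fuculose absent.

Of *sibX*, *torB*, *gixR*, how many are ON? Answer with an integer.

1

Zn²⁺ is absent, so JalF is active.
Quinate is absent, so GixD is active.
With repressor GixD bound, *sibX* is not transcribed.
→ *sibX* is OFF.
Glyoxylate is absent, so ZorT is active.
With repressor ZorT bound, *wexP* is not transcribed.
So WexP is not produced.
Malonate is present, so PurJ is inactive.
MoO₄²⁻ is absent, so FubE is inactive.
Required activator FubE is absent, so *dovE* is not transcribed.
So DovE is not produced.
Required activator DovE is absent, so *torB* is not transcribed.
→ *torB* is OFF.
Fuculose is absent, so VelM is inactive.
Xylulose is present, so TemQ is active.
No repressor is bound and TemQ is active, so *gixR* is transcribed.
→ *gixR* is ON.
1 of the 3 genes is transcribed.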